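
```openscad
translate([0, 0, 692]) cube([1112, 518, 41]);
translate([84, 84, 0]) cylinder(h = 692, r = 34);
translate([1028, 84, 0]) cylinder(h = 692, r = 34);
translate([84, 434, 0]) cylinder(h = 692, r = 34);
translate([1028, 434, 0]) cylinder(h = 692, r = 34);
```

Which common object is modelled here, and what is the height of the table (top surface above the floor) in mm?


A table. The table height is 733 mm.

A 1112×518×41 slab sits at z = 692 on four Ø68 mm round legs — a table. The top surface is at 692 + 41 = 733 mm.


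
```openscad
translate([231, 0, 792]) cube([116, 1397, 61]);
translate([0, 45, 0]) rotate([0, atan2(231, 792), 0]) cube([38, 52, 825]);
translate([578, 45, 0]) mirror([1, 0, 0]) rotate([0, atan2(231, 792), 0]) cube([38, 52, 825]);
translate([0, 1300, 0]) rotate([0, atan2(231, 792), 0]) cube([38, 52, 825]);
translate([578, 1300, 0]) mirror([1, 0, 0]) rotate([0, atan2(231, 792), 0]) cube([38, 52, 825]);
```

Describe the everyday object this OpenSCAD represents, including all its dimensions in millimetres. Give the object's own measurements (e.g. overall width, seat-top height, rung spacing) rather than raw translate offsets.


A sawhorse. A 116×1397×61 mm beam (x, y, z) sits on two A-frame leg pairs. Each pair is two raked legs of 38×52 mm section (52 mm along y) splaying symmetrically in x. Each leg rises 792 mm vertically over 231 mm of horizontal reach and is 825 mm long along its own axis. Every leg's outer bottom edge rests on the floor and its outer top edge meets a bottom edge of the beam — the left legs (tilting toward +x) meet the beam's −x bottom edge, the right legs (their mirror images, tilting toward −x) meet its +x bottom edge — so the leg tops tuck under the beam, the beam's underside is 792 mm above the floor, and the feet are 578 mm apart outside-to-outside with the beam centred between them. The two leg pairs are set in 45 mm from either end of the beam.


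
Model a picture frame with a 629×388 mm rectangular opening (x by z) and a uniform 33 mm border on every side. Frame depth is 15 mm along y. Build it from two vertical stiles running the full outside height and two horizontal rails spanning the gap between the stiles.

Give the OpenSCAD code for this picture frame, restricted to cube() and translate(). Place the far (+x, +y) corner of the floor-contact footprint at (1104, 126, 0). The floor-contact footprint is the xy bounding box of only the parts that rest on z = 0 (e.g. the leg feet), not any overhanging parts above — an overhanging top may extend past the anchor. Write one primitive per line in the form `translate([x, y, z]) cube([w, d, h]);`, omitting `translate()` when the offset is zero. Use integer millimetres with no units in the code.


translate([409, 111, 0]) cube([33, 15, 454]);
translate([1071, 111, 0]) cube([33, 15, 454]);
translate([442, 111, 0]) cube([629, 15, 33]);
translate([442, 111, 421]) cube([629, 15, 33]);


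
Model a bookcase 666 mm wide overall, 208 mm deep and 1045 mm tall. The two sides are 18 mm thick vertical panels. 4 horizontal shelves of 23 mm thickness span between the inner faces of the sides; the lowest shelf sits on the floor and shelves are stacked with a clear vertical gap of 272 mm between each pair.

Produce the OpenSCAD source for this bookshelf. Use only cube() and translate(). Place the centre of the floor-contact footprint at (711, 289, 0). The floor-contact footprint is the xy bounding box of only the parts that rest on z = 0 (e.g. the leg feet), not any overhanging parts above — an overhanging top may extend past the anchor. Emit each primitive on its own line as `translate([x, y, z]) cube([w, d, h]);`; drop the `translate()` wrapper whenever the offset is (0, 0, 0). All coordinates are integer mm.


translate([378, 185, 0]) cube([18, 208, 1045]);
translate([1026, 185, 0]) cube([18, 208, 1045]);
translate([396, 185, 0]) cube([630, 208, 23]);
translate([396, 185, 295]) cube([630, 208, 23]);
translate([396, 185, 590]) cube([630, 208, 23]);
translate([396, 185, 885]) cube([630, 208, 23]);


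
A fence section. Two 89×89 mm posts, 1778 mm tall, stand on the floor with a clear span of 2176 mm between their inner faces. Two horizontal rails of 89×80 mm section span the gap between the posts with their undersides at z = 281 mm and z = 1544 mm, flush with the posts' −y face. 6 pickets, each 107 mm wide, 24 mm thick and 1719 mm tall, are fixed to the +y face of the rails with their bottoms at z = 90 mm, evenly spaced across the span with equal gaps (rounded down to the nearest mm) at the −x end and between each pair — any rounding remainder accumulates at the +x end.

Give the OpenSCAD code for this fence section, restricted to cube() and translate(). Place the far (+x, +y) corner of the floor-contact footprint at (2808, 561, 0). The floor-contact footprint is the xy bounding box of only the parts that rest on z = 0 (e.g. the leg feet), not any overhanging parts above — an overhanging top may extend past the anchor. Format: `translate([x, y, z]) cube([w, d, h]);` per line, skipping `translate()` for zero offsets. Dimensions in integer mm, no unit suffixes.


translate([454, 472, 0]) cube([89, 89, 1778]);
translate([2719, 472, 0]) cube([89, 89, 1778]);
translate([543, 472, 281]) cube([2176, 89, 80]);
translate([543, 472, 1544]) cube([2176, 89, 80]);
translate([762, 561, 90]) cube([107, 24, 1719]);
translate([1088, 561, 90]) cube([107, 24, 1719]);
translate([1414, 561, 90]) cube([107, 24, 1719]);
translate([1740, 561, 90]) cube([107, 24, 1719]);
translate([2066, 561, 90]) cube([107, 24, 1719]);
translate([2392, 561, 90]) cube([107, 24, 1719]);


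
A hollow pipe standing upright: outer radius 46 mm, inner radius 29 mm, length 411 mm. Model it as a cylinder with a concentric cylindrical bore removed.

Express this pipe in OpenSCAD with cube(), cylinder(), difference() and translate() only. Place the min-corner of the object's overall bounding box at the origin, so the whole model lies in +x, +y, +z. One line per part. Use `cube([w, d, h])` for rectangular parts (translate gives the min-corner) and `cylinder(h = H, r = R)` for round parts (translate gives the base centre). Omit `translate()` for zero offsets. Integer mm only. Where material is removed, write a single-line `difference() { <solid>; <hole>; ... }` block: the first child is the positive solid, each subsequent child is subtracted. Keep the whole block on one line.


difference() { translate([46, 46, 0]) cylinder(h = 411, r = 46); translate([46, 46, 0]) cylinder(h = 411, r = 29); }


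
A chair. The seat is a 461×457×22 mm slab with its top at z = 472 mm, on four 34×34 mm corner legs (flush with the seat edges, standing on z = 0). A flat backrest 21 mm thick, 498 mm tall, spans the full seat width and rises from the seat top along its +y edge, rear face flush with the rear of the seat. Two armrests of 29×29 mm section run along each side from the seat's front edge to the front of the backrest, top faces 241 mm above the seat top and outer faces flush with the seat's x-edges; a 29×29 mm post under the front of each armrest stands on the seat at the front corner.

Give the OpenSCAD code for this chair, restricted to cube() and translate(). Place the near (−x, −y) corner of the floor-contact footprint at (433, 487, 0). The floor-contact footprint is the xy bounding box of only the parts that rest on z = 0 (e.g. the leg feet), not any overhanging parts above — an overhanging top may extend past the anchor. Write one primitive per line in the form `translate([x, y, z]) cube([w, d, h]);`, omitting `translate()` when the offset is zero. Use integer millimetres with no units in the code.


// leg_h = 472 - 22 = 450
// arm post h = 241 - 29 = 212
translate([433, 487, 450]) cube([461, 457, 22]);
translate([433, 487, 0]) cube([34, 34, 450]);
translate([860, 487, 0]) cube([34, 34, 450]);
translate([433, 910, 0]) cube([34, 34, 450]);
translate([860, 910, 0]) cube([34, 34, 450]);
translate([433, 923, 472]) cube([461, 21, 498]);
translate([433, 487, 684]) cube([29, 436, 29]);
translate([865, 487, 684]) cube([29, 436, 29]);
translate([433, 487, 472]) cube([29, 29, 212]);
translate([865, 487, 472]) cube([29, 29, 212]);


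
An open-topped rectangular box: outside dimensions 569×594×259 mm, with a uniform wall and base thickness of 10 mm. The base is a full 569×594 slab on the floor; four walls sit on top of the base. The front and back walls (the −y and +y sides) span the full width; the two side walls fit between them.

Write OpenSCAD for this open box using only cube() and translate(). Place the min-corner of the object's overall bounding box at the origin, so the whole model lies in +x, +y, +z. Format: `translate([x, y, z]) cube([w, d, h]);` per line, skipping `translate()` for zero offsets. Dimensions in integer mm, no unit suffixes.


cube([569, 594, 10]);
translate([0, 0, 10]) cube([569, 10, 249]);
translate([0, 584, 10]) cube([569, 10, 249]);
translate([0, 10, 10]) cube([10, 574, 249]);
translate([559, 10, 10]) cube([10, 574, 249]);


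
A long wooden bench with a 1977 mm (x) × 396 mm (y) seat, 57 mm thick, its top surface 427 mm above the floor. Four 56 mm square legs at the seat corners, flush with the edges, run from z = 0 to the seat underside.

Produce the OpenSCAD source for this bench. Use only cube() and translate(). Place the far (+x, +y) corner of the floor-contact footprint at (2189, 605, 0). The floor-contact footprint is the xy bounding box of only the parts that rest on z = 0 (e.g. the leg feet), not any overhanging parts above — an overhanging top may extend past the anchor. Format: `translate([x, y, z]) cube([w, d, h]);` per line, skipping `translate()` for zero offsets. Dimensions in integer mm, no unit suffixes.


translate([212, 209, 370]) cube([1977, 396, 57]);
translate([212, 209, 0]) cube([56, 56, 370]);
translate([212, 549, 0]) cube([56, 56, 370]);
translate([2133, 209, 0]) cube([56, 56, 370]);
translate([2133, 549, 0]) cube([56, 56, 370]);


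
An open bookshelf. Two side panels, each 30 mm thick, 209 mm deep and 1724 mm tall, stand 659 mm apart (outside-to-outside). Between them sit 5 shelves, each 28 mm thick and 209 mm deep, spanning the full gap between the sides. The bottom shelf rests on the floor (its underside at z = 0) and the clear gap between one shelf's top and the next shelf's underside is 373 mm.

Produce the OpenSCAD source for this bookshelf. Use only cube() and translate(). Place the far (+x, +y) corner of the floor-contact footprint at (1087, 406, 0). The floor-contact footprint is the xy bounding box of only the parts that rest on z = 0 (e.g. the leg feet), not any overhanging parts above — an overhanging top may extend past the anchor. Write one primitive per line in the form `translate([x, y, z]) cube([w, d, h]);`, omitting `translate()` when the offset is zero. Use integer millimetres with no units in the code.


translate([428, 197, 0]) cube([30, 209, 1724]);
translate([1057, 197, 0]) cube([30, 209, 1724]);
translate([458, 197, 0]) cube([599, 209, 28]);
translate([458, 197, 401]) cube([599, 209, 28]);
translate([458, 197, 802]) cube([599, 209, 28]);
translate([458, 197, 1203]) cube([599, 209, 28]);
translate([458, 197, 1604]) cube([599, 209, 28]);


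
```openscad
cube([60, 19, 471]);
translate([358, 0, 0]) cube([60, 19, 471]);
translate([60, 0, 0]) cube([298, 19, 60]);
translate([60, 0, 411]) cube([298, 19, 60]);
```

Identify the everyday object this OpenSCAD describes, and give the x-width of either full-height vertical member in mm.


A picture frame. The border width is 60 mm.

Four thin pieces enclosing a rectangular opening — a picture frame. The two full-height stiles are 471 mm tall; the top rail sits at z = 411 and is 60 mm tall, so the border above the opening is 471 − 411 = 60 mm, matching the stile x-width.


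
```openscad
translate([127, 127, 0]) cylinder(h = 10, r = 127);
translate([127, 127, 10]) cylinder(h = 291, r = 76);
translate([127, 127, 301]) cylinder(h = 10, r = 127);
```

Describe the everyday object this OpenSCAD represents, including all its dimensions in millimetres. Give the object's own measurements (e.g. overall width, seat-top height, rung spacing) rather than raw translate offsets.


A spool: two coaxial disc flanges of radius 127 mm and thickness 10 mm, joined by a core cylinder of radius 76 mm and height 291 mm. The lower flange rests on z = 0 and the three cylinders share a vertical axis.


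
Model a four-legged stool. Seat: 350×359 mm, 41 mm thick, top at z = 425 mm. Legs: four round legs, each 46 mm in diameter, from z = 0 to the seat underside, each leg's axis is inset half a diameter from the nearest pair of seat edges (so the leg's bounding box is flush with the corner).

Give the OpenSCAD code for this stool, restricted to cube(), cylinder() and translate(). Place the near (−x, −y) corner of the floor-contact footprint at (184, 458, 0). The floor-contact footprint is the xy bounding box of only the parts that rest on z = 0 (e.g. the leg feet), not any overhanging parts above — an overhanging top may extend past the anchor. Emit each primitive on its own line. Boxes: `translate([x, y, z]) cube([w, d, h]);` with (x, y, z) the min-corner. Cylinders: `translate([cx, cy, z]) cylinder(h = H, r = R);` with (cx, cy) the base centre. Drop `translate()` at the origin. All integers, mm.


// leg_h = 425 - 41 = 384
translate([184, 458, 384]) cube([350, 359, 41]);
translate([207, 481, 0]) cylinder(h = 384, r = 23);
translate([511, 481, 0]) cylinder(h = 384, r = 23);
translate([207, 794, 0]) cylinder(h = 384, r = 23);
translate([511, 794, 0]) cylinder(h = 384, r = 23);


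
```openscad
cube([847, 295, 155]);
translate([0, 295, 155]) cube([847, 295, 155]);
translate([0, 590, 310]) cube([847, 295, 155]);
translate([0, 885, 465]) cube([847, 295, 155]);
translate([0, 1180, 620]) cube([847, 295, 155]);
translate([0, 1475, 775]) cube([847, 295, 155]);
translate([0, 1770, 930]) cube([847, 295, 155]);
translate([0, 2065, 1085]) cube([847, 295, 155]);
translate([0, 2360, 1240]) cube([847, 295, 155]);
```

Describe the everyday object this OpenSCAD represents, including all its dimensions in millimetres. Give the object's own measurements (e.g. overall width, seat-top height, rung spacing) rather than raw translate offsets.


A straight staircase of 9 solid steps. Each step is 847 mm wide (x), 295 mm deep (y, the going) and 155 mm tall (the rise). The first step rests on the floor; each subsequent step sits one going further in +y and one rise higher in +z, directly behind and above the previous step with no overlap.


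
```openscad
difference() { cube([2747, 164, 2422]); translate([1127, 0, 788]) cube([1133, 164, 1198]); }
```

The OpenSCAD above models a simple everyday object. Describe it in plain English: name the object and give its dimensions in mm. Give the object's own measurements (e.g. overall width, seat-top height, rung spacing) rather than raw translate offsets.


A wall 2747 mm long (x), 164 mm thick (y), 2422 mm tall, with a rectangular window opening cut through it. The opening is 1133 mm wide and 1198 mm tall; its sill is at z = 788 mm and its near (−x) edge is 1127 mm from the wall's −x end. The opening passes through the full wall thickness.


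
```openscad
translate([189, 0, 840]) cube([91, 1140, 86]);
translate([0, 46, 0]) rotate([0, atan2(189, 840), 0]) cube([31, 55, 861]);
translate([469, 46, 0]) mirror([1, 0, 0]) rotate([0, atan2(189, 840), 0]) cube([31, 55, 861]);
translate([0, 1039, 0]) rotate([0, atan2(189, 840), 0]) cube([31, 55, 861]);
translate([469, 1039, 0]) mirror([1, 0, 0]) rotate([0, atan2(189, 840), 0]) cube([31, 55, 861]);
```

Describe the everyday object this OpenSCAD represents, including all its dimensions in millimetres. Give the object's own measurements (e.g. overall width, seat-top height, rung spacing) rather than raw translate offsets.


A sawhorse. A 91×1140×86 mm beam (x, y, z) sits on two A-frame leg pairs. Each pair is two raked legs of 31×55 mm section (55 mm along y) splaying symmetrically in x. Each leg rises 840 mm vertically over 189 mm of horizontal reach and is 861 mm long along its own axis. Every leg's outer bottom edge rests on the floor and its outer top edge meets a bottom edge of the beam — the left legs (tilting toward +x) meet the beam's −x bottom edge, the right legs (their mirror images, tilting toward −x) meet its +x bottom edge — so the leg tops tuck under the beam, the beam's underside is 840 mm above the floor, and the feet are 469 mm apart outside-to-outside with the beam centred between them. The two leg pairs are set in 46 mm from either end of the beam.


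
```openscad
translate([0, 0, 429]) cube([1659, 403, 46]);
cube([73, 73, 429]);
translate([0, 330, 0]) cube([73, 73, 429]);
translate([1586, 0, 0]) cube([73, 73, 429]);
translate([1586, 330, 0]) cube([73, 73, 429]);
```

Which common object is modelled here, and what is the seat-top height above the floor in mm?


A bench. The seat-top height is 475 mm.

A long slab on four corner posts — a bench. The slab sits at z = 429 with thickness 46, so the top is 429 + 46 = 475 mm.


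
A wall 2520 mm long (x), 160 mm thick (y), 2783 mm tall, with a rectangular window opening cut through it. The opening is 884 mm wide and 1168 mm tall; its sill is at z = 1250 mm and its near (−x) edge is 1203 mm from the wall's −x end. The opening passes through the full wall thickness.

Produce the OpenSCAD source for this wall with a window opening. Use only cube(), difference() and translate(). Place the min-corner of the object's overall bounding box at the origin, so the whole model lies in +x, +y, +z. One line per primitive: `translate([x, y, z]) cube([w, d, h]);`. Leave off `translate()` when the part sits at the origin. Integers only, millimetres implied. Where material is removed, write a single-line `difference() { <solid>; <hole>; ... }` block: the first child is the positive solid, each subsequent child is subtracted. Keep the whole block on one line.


difference() { cube([2520, 160, 2783]); translate([1203, 0, 1250]) cube([884, 160, 1168]); }


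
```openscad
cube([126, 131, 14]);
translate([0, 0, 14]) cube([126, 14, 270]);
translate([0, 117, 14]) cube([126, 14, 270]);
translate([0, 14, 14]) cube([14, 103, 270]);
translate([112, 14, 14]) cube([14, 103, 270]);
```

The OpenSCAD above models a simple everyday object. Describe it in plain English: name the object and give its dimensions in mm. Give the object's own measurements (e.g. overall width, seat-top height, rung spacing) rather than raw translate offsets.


An open-topped rectangular box: outside dimensions 126×131×284 mm, with a uniform wall and base thickness of 14 mm. The base is a full 126×131 slab on the floor; four walls sit on top of the base. The front and back walls (the −y and +y sides) span the full width; the two side walls fit between them.


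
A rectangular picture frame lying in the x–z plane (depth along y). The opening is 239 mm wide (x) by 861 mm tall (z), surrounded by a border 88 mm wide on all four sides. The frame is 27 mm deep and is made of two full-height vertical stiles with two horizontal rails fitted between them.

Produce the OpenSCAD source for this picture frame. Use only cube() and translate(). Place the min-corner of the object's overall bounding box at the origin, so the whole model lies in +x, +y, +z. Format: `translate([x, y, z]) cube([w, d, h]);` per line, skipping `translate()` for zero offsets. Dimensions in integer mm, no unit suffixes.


cube([88, 27, 1037]);
translate([327, 0, 0]) cube([88, 27, 1037]);
translate([88, 0, 0]) cube([239, 27, 88]);
translate([88, 0, 949]) cube([239, 27, 88]);


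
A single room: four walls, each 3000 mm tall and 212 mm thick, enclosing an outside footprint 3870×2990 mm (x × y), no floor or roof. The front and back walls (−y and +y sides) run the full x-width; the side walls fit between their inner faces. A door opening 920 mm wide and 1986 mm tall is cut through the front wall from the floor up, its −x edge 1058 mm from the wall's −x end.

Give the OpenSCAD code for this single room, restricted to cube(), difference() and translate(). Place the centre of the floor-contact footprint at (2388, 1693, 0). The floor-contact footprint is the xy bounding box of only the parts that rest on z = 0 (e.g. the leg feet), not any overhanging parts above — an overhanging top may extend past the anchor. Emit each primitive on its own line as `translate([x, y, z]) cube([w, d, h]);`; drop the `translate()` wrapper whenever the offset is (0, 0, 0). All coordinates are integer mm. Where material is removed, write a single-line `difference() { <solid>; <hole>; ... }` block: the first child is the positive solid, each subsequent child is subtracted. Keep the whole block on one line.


difference() { translate([453, 198, 0]) cube([3870, 212, 3000]); translate([1511, 198, 0]) cube([920, 212, 1986]); }
translate([453, 2976, 0]) cube([3870, 212, 3000]);
translate([453, 410, 0]) cube([212, 2566, 3000]);
translate([4111, 410, 0]) cube([212, 2566, 3000]);


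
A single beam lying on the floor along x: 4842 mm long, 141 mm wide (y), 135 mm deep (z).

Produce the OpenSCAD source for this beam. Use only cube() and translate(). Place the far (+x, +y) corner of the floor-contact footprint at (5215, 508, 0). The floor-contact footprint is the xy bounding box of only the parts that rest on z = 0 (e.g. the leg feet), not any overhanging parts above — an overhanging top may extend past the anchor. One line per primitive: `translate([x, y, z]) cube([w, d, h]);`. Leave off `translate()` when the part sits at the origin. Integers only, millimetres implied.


translate([373, 367, 0]) cube([4842, 141, 135]);


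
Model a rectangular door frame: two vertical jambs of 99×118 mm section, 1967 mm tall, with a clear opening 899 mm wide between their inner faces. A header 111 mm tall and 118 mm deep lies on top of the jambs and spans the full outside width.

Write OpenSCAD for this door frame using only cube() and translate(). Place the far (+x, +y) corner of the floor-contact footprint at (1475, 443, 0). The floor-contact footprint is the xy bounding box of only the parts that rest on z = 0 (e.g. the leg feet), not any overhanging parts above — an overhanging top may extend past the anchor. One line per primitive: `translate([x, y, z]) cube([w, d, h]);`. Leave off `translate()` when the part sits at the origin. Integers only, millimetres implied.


translate([378, 325, 0]) cube([99, 118, 1967]);
translate([1376, 325, 0]) cube([99, 118, 1967]);
translate([378, 325, 1967]) cube([1097, 118, 111]);


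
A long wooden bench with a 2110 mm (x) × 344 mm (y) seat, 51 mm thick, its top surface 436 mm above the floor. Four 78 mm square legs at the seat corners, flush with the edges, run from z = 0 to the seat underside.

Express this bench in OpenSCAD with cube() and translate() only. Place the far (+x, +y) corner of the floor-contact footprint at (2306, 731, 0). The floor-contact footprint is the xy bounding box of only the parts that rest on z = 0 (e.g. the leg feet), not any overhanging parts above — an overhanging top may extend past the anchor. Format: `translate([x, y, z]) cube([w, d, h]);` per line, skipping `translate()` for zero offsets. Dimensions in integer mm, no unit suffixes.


// leg_h = 436 − 51 = 385
translate([196, 387, 385]) cube([2110, 344, 51]);
translate([196, 387, 0]) cube([78, 78, 385]);
translate([196, 653, 0]) cube([78, 78, 385]);
translate([2228, 387, 0]) cube([78, 78, 385]);
translate([2228, 653, 0]) cube([78, 78, 385]);


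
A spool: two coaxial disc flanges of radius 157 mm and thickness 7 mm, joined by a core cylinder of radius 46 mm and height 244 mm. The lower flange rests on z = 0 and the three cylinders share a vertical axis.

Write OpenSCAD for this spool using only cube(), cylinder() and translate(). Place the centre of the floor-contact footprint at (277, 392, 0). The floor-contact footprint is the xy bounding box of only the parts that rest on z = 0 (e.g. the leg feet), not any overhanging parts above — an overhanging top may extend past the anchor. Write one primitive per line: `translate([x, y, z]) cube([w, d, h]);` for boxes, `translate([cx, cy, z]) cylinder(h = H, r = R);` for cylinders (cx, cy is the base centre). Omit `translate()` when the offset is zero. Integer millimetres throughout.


translate([277, 392, 0]) cylinder(h = 7, r = 157);
translate([277, 392, 7]) cylinder(h = 244, r = 46);
translate([277, 392, 251]) cylinder(h = 7, r = 157);


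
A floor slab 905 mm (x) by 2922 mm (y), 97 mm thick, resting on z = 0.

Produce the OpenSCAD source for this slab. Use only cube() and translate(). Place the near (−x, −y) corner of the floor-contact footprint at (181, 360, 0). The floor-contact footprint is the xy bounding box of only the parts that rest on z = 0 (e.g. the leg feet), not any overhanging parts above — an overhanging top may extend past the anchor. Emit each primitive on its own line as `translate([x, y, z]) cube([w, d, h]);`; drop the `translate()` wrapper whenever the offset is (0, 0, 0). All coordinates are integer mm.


translate([181, 360, 0]) cube([905, 2922, 97]);


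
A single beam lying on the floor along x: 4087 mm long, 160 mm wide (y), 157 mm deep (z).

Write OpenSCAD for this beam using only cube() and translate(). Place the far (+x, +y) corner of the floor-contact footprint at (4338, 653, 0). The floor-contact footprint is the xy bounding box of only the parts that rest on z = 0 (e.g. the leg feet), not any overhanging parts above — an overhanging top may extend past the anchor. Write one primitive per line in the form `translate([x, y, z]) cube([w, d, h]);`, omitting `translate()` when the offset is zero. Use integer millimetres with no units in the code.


translate([251, 493, 0]) cube([4087, 160, 157]);


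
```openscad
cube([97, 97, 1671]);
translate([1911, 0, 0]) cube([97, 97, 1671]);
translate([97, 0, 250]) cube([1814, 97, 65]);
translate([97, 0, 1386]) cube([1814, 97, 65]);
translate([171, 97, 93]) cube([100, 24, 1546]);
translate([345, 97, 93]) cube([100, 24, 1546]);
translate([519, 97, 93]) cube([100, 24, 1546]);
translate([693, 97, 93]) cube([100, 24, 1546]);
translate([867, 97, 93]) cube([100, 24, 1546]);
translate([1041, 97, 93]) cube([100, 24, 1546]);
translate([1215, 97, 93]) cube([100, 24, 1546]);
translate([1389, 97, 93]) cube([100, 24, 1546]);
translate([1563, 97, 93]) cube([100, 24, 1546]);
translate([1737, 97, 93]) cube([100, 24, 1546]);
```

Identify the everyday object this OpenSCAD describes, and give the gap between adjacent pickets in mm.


A fence section. The picket gap is 74 mm.

Two posts, two rails, 10 pickets — a fence section. Span 1814 mm holds 10 pickets of 100 mm with 11 equal gaps: ⌊(1814 − 10·100) / 11⌋ = 74 mm.


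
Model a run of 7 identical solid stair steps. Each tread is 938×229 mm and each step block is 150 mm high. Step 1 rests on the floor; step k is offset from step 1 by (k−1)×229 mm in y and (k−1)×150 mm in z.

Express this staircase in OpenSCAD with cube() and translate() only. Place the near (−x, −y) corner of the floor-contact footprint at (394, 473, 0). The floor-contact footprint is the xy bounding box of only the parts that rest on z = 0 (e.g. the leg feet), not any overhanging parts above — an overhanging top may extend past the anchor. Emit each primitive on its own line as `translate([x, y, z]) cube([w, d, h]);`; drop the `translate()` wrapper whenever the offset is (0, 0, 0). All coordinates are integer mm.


translate([394, 473, 0]) cube([938, 229, 150]);
translate([394, 702, 150]) cube([938, 229, 150]);
translate([394, 931, 300]) cube([938, 229, 150]);
translate([394, 1160, 450]) cube([938, 229, 150]);
translate([394, 1389, 600]) cube([938, 229, 150]);
translate([394, 1618, 750]) cube([938, 229, 150]);
translate([394, 1847, 900]) cube([938, 229, 150]);


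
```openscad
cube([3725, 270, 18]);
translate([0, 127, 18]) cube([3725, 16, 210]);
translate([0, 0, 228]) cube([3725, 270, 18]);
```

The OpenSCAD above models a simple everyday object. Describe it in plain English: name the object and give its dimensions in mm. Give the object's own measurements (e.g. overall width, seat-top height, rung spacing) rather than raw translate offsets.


An I-beam lying along x, 3725 mm long. Overall section height 246 mm. Two flanges 270 mm wide (y) and 18 mm thick, one on the floor and one at the top; a web 16 mm thick runs between them, centred on the flange width.


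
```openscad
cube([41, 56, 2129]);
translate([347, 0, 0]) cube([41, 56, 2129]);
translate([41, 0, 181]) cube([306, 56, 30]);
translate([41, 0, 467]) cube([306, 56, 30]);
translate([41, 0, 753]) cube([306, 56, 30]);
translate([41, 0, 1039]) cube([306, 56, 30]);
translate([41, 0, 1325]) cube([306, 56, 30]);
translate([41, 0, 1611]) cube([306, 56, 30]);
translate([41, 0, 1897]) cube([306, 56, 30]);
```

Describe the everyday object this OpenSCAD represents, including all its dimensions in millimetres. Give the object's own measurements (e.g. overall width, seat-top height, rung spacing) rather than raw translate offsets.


A straight ladder. Two 41×56 mm vertical rails, 2129 mm tall, stand 388 mm apart (outside-to-outside) with their front faces coplanar on the −y side. 7 rungs, each 56 mm deep and 30 mm tall, span between the inner faces of the rails, front faces flush with the rails. The lowest rung's underside is at z = 181 mm and rungs are spaced 286 mm apart (underside to underside).


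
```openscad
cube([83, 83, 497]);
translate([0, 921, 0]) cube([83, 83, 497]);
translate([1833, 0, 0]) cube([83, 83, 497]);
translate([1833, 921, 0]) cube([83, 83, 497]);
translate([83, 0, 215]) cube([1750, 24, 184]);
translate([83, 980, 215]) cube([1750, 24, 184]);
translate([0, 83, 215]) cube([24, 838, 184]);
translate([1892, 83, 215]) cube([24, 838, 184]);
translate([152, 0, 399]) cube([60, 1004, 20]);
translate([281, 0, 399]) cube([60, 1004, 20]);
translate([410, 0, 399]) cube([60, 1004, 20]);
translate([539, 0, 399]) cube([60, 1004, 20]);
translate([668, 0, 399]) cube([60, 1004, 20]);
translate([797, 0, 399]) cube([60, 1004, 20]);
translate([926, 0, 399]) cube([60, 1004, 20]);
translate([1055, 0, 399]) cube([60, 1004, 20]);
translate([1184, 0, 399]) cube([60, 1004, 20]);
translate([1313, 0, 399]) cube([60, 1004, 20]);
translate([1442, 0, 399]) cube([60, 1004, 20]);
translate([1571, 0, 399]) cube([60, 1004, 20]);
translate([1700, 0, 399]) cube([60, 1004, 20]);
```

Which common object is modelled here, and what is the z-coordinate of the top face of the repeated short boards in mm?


A bed frame. The slat-top height is 419 mm.

Four posts, four rails, and a row of slats — a bed frame. Slats sit on the rails at z = 215 + 184 = 399; with slat thickness 20, the top is 419 mm.


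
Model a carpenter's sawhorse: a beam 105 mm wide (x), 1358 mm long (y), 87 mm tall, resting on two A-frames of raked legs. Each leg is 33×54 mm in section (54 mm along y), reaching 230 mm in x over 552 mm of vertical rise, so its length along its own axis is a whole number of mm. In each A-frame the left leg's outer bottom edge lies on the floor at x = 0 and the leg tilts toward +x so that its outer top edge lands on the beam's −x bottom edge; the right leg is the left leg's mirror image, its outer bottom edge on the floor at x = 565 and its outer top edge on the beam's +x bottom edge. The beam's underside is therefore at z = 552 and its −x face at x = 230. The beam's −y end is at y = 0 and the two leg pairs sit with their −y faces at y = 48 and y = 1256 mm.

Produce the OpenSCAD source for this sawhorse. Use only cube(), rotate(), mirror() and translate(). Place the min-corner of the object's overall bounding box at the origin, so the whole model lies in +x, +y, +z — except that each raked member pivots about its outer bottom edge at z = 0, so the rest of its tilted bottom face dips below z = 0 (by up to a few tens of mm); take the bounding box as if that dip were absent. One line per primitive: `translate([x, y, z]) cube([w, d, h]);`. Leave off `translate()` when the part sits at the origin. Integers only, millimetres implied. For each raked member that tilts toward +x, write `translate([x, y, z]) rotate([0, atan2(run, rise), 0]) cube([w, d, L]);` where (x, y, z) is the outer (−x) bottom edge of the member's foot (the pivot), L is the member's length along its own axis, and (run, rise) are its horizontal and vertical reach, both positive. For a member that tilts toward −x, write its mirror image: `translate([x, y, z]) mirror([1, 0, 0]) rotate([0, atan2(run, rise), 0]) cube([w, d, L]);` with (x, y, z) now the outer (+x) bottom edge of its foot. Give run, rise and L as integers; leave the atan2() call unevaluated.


// leg length = √(230² + 552²) = 598
// right-leg outer foot x = 2·230 + 105 = 565
// beam min-corner = (230, 0, 552)
translate([230, 0, 552]) cube([105, 1358, 87]);
translate([0, 48, 0]) rotate([0, atan2(230, 552), 0]) cube([33, 54, 598]);
translate([565, 48, 0]) mirror([1, 0, 0]) rotate([0, atan2(230, 552), 0]) cube([33, 54, 598]);
translate([0, 1256, 0]) rotate([0, atan2(230, 552), 0]) cube([33, 54, 598]);
translate([565, 1256, 0]) mirror([1, 0, 0]) rotate([0, atan2(230, 552), 0]) cube([33, 54, 598]);


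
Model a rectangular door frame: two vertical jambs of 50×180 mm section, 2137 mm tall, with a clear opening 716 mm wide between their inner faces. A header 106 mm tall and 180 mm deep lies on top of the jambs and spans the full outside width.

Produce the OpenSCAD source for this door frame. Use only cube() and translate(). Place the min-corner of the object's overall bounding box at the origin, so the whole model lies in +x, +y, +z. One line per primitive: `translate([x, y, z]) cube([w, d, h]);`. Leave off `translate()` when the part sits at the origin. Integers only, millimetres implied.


cube([50, 180, 2137]);
translate([766, 0, 0]) cube([50, 180, 2137]);
translate([0, 0, 2137]) cube([816, 180, 106]);


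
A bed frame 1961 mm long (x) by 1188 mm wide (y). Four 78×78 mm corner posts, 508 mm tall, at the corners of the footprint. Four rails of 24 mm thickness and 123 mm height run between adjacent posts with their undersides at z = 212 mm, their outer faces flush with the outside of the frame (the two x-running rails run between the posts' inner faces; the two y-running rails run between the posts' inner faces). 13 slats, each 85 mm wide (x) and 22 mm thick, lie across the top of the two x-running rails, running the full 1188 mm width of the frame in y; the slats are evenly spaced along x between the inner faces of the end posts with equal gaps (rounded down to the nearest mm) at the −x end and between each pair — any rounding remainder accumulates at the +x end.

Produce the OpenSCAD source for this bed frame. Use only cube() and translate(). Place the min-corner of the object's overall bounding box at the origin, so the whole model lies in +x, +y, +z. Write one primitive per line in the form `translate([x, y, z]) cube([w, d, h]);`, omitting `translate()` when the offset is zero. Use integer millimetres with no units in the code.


cube([78, 78, 508]);
translate([0, 1110, 0]) cube([78, 78, 508]);
translate([1883, 0, 0]) cube([78, 78, 508]);
translate([1883, 1110, 0]) cube([78, 78, 508]);
translate([78, 0, 212]) cube([1805, 24, 123]);
translate([78, 1164, 212]) cube([1805, 24, 123]);
translate([0, 78, 212]) cube([24, 1032, 123]);
translate([1937, 78, 212]) cube([24, 1032, 123]);
translate([128, 0, 335]) cube([85, 1188, 22]);
translate([263, 0, 335]) cube([85, 1188, 22]);
translate([398, 0, 335]) cube([85, 1188, 22]);
translate([533, 0, 335]) cube([85, 1188, 22]);
translate([668, 0, 335]) cube([85, 1188, 22]);
translate([803, 0, 335]) cube([85, 1188, 22]);
translate([938, 0, 335]) cube([85, 1188, 22]);
translate([1073, 0, 335]) cube([85, 1188, 22]);
translate([1208, 0, 335]) cube([85, 1188, 22]);
translate([1343, 0, 335]) cube([85, 1188, 22]);
translate([1478, 0, 335]) cube([85, 1188, 22]);
translate([1613, 0, 335]) cube([85, 1188, 22]);
translate([1748, 0, 335]) cube([85, 1188, 22]);


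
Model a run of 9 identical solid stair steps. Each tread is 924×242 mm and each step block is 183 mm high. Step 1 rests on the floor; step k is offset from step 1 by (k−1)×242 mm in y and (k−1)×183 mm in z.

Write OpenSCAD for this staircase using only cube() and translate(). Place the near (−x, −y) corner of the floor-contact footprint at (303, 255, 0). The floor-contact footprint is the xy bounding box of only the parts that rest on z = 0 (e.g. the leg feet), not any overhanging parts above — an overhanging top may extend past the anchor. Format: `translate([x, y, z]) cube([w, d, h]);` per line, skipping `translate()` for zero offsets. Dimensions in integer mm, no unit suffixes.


translate([303, 255, 0]) cube([924, 242, 183]);
translate([303, 497, 183]) cube([924, 242, 183]);
translate([303, 739, 366]) cube([924, 242, 183]);
translate([303, 981, 549]) cube([924, 242, 183]);
translate([303, 1223, 732]) cube([924, 242, 183]);
translate([303, 1465, 915]) cube([924, 242, 183]);
translate([303, 1707, 1098]) cube([924, 242, 183]);
translate([303, 1949, 1281]) cube([924, 242, 183]);
translate([303, 2191, 1464]) cube([924, 242, 183]);


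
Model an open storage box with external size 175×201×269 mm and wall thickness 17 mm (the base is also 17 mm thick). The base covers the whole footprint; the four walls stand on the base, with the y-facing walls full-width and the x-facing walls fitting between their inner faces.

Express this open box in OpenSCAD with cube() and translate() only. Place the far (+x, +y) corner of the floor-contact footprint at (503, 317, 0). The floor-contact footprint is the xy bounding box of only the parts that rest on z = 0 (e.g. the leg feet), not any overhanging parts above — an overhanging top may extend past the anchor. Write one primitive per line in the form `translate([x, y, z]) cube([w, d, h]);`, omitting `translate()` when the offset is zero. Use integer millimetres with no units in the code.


translate([328, 116, 0]) cube([175, 201, 17]);
translate([328, 116, 17]) cube([175, 17, 252]);
translate([328, 300, 17]) cube([175, 17, 252]);
translate([328, 133, 17]) cube([17, 167, 252]);
translate([486, 133, 17]) cube([17, 167, 252]);


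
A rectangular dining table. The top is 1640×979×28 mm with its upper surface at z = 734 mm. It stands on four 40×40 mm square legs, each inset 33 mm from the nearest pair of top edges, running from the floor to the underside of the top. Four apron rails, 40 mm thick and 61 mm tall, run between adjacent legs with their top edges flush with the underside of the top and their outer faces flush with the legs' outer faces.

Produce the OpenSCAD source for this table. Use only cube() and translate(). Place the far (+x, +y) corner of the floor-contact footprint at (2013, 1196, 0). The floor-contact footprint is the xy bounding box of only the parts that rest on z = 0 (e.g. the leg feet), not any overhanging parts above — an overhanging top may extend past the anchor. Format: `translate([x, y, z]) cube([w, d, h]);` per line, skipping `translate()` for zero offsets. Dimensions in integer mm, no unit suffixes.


// leg_h = 734 - 28 = 706
// apron z = 706 - 61 = 645
translate([406, 250, 706]) cube([1640, 979, 28]);
translate([439, 283, 0]) cube([40, 40, 706]);
translate([1973, 283, 0]) cube([40, 40, 706]);
translate([439, 1156, 0]) cube([40, 40, 706]);
translate([1973, 1156, 0]) cube([40, 40, 706]);
translate([479, 283, 645]) cube([1494, 40, 61]);
translate([479, 1156, 645]) cube([1494, 40, 61]);
translate([439, 323, 645]) cube([40, 833, 61]);
translate([1973, 323, 645]) cube([40, 833, 61]);


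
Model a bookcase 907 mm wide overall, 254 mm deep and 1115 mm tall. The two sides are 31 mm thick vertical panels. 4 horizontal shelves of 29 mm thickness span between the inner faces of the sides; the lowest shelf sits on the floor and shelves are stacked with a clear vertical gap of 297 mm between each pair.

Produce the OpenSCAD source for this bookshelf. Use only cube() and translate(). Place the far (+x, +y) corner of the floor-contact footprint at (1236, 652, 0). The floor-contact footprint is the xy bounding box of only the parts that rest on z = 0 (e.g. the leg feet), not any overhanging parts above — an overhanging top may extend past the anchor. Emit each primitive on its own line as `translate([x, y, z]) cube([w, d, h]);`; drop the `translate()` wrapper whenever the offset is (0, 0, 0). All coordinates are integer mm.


translate([329, 398, 0]) cube([31, 254, 1115]);
translate([1205, 398, 0]) cube([31, 254, 1115]);
translate([360, 398, 0]) cube([845, 254, 29]);
translate([360, 398, 326]) cube([845, 254, 29]);
translate([360, 398, 652]) cube([845, 254, 29]);
translate([360, 398, 978]) cube([845, 254, 29]);
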